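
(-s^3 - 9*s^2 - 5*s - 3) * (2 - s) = s^4 + 7*s^3 - 13*s^2 - 7*s - 6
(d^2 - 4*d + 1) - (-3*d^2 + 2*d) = 4*d^2 - 6*d + 1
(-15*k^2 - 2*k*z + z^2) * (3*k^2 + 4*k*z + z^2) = -45*k^4 - 66*k^3*z - 20*k^2*z^2 + 2*k*z^3 + z^4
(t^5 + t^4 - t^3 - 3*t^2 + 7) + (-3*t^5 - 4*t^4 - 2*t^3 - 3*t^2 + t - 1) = -2*t^5 - 3*t^4 - 3*t^3 - 6*t^2 + t + 6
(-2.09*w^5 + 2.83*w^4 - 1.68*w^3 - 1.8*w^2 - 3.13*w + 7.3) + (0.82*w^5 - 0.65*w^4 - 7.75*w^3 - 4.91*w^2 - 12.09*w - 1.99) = -1.27*w^5 + 2.18*w^4 - 9.43*w^3 - 6.71*w^2 - 15.22*w + 5.31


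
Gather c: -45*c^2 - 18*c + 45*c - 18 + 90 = -45*c^2 + 27*c + 72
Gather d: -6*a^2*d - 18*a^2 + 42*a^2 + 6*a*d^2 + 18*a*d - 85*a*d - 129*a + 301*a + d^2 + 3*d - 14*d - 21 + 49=24*a^2 + 172*a + d^2*(6*a + 1) + d*(-6*a^2 - 67*a - 11) + 28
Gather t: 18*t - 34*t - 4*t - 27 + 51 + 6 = 30 - 20*t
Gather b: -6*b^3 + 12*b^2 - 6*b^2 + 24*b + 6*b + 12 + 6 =-6*b^3 + 6*b^2 + 30*b + 18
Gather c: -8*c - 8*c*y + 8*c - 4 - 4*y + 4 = -8*c*y - 4*y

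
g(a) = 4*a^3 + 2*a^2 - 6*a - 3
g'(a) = 12*a^2 + 4*a - 6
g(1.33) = 1.97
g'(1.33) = 20.55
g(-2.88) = -64.68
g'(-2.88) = 82.01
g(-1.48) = -2.71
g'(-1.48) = 14.36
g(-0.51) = 0.05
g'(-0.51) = -4.92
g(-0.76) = 0.96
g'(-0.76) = -2.11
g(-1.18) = 0.29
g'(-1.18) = 5.99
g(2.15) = 33.10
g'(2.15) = 58.07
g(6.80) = 1306.41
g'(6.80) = 576.08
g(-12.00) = -6555.00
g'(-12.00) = 1674.00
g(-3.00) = -75.00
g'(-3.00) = 90.00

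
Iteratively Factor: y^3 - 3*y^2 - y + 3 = (y - 1)*(y^2 - 2*y - 3) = (y - 3)*(y - 1)*(y + 1)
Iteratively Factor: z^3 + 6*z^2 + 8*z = (z + 2)*(z^2 + 4*z) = z*(z + 2)*(z + 4)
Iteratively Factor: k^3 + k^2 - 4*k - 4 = (k + 1)*(k^2 - 4) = (k - 2)*(k + 1)*(k + 2)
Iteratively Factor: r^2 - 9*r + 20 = (r - 5)*(r - 4)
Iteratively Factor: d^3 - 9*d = (d)*(d^2 - 9) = d*(d - 3)*(d + 3)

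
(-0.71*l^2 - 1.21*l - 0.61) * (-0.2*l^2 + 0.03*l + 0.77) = 0.142*l^4 + 0.2207*l^3 - 0.461*l^2 - 0.95*l - 0.4697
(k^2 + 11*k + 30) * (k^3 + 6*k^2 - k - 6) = k^5 + 17*k^4 + 95*k^3 + 163*k^2 - 96*k - 180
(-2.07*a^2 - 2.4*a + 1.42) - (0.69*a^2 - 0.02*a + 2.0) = -2.76*a^2 - 2.38*a - 0.58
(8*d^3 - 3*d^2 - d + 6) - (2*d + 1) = 8*d^3 - 3*d^2 - 3*d + 5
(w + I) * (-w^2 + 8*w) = -w^3 + 8*w^2 - I*w^2 + 8*I*w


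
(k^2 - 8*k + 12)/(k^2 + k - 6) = (k - 6)/(k + 3)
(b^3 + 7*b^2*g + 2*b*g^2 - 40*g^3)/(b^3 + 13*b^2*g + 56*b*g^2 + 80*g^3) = (b - 2*g)/(b + 4*g)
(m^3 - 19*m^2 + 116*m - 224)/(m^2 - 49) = (m^2 - 12*m + 32)/(m + 7)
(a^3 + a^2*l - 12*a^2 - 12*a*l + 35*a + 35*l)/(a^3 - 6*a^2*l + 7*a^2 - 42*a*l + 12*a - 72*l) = (a^3 + a^2*l - 12*a^2 - 12*a*l + 35*a + 35*l)/(a^3 - 6*a^2*l + 7*a^2 - 42*a*l + 12*a - 72*l)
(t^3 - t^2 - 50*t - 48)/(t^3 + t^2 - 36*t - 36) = (t - 8)/(t - 6)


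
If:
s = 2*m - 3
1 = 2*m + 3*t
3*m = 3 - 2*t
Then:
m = 7/5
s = -1/5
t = -3/5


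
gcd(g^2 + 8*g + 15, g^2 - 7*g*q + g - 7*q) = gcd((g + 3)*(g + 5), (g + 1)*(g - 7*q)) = 1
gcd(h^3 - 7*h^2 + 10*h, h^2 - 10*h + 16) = h - 2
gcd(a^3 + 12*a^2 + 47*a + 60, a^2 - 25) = a + 5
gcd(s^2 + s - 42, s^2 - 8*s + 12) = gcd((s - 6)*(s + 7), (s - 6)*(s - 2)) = s - 6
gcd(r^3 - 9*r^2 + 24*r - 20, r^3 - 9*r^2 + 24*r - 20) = r^3 - 9*r^2 + 24*r - 20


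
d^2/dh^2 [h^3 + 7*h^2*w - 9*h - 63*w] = 6*h + 14*w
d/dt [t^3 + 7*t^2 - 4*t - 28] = 3*t^2 + 14*t - 4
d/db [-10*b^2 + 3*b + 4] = 3 - 20*b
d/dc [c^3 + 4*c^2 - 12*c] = 3*c^2 + 8*c - 12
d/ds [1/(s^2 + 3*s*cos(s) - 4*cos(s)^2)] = (3*s*sin(s) - 2*s - 4*sin(2*s) - 3*cos(s))/((s - cos(s))^2*(s + 4*cos(s))^2)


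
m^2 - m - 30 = (m - 6)*(m + 5)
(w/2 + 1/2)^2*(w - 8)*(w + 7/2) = w^4/4 - 5*w^3/8 - 9*w^2 - 121*w/8 - 7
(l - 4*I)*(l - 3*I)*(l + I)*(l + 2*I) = l^4 - 4*I*l^3 + 7*l^2 - 22*I*l + 24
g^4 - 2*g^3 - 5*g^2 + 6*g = g*(g - 3)*(g - 1)*(g + 2)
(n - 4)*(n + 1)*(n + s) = n^3 + n^2*s - 3*n^2 - 3*n*s - 4*n - 4*s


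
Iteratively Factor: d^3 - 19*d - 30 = (d - 5)*(d^2 + 5*d + 6) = (d - 5)*(d + 3)*(d + 2)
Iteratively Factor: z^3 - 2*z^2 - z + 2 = (z - 1)*(z^2 - z - 2) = (z - 1)*(z + 1)*(z - 2)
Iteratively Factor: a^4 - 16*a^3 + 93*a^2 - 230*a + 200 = (a - 5)*(a^3 - 11*a^2 + 38*a - 40) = (a - 5)^2*(a^2 - 6*a + 8) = (a - 5)^2*(a - 4)*(a - 2)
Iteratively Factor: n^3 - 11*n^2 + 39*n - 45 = (n - 3)*(n^2 - 8*n + 15) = (n - 3)^2*(n - 5)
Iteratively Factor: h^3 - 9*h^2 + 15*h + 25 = (h - 5)*(h^2 - 4*h - 5) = (h - 5)*(h + 1)*(h - 5)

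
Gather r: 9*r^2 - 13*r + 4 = 9*r^2 - 13*r + 4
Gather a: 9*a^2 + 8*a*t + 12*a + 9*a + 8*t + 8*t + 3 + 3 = 9*a^2 + a*(8*t + 21) + 16*t + 6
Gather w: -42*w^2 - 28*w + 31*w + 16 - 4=-42*w^2 + 3*w + 12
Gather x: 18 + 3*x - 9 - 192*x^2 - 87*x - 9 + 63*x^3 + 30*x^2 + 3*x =63*x^3 - 162*x^2 - 81*x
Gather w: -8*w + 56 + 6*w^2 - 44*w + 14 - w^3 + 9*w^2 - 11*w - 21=-w^3 + 15*w^2 - 63*w + 49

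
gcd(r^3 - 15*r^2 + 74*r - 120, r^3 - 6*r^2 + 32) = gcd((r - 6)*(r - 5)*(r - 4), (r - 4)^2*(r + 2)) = r - 4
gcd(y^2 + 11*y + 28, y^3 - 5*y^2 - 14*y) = 1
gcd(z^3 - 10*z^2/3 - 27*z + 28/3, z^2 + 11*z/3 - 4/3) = z^2 + 11*z/3 - 4/3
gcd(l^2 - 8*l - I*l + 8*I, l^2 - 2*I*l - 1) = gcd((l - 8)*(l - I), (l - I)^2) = l - I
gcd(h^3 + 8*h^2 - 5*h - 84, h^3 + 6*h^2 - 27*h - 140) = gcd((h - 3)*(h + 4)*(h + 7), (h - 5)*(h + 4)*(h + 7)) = h^2 + 11*h + 28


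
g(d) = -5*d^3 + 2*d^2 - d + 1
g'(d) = -15*d^2 + 4*d - 1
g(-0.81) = 5.78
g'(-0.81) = -14.08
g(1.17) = -5.44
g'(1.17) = -16.85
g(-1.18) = 13.18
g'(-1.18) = -26.61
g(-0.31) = 1.65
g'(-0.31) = -3.68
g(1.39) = -9.95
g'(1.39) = -24.42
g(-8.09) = 2787.36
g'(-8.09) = -1015.08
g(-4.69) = 565.49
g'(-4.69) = -349.70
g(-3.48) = 239.42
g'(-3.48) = -196.58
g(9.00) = -3491.00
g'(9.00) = -1180.00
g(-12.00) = 8941.00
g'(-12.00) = -2209.00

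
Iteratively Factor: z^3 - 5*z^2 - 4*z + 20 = (z + 2)*(z^2 - 7*z + 10) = (z - 2)*(z + 2)*(z - 5)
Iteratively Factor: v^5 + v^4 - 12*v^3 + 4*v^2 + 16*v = (v + 4)*(v^4 - 3*v^3 + 4*v) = (v - 2)*(v + 4)*(v^3 - v^2 - 2*v) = (v - 2)*(v + 1)*(v + 4)*(v^2 - 2*v) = (v - 2)^2*(v + 1)*(v + 4)*(v)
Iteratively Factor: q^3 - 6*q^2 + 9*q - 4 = (q - 4)*(q^2 - 2*q + 1) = (q - 4)*(q - 1)*(q - 1)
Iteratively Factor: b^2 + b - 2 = (b - 1)*(b + 2)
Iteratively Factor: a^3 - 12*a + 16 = (a + 4)*(a^2 - 4*a + 4) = (a - 2)*(a + 4)*(a - 2)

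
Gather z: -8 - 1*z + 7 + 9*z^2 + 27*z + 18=9*z^2 + 26*z + 17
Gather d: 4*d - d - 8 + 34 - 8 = 3*d + 18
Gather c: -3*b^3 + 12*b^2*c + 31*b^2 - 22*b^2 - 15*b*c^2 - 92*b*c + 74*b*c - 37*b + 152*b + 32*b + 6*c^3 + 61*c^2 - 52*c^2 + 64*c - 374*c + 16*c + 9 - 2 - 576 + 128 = -3*b^3 + 9*b^2 + 147*b + 6*c^3 + c^2*(9 - 15*b) + c*(12*b^2 - 18*b - 294) - 441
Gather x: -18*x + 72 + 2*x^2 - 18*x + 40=2*x^2 - 36*x + 112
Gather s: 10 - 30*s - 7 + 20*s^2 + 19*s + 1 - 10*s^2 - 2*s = 10*s^2 - 13*s + 4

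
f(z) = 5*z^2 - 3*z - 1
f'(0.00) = -3.00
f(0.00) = -1.00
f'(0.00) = -3.00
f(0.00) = -1.00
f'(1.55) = 12.50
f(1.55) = 6.36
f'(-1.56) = -18.60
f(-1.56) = 15.85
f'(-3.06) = -33.60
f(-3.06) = 55.00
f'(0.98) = 6.80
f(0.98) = 0.86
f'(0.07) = -2.30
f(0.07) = -1.19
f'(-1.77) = -20.70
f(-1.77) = 19.97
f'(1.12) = 8.20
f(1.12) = 1.91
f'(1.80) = 15.00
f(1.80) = 9.80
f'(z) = 10*z - 3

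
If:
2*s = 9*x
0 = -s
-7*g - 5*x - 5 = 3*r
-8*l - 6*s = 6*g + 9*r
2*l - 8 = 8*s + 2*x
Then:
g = 17/15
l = 4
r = -194/45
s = 0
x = 0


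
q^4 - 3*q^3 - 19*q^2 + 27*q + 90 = (q - 5)*(q - 3)*(q + 2)*(q + 3)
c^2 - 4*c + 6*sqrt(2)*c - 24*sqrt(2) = (c - 4)*(c + 6*sqrt(2))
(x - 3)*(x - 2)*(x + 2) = x^3 - 3*x^2 - 4*x + 12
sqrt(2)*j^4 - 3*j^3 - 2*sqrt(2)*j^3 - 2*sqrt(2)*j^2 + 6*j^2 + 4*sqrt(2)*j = j*(j - 2)*(j - 2*sqrt(2))*(sqrt(2)*j + 1)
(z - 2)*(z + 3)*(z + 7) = z^3 + 8*z^2 + z - 42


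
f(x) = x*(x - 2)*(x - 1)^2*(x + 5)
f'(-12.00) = 89726.00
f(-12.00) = -198744.00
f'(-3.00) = -256.00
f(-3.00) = 480.00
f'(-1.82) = -212.03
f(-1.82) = 175.82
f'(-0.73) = -67.70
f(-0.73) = 25.47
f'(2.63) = 111.70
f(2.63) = 33.59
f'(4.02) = 1013.35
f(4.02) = 668.03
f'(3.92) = 900.41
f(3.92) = 572.42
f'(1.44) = -3.63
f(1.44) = -1.01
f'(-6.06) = 3911.61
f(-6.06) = -2580.61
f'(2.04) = 17.12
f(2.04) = 0.62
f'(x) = x*(x - 2)*(x - 1)^2 + x*(x - 2)*(x + 5)*(2*x - 2) + x*(x - 1)^2*(x + 5) + (x - 2)*(x - 1)^2*(x + 5) = 5*x^4 + 4*x^3 - 45*x^2 + 46*x - 10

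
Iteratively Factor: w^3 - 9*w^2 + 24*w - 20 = (w - 5)*(w^2 - 4*w + 4) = (w - 5)*(w - 2)*(w - 2)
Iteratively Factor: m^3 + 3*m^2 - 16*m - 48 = (m + 3)*(m^2 - 16) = (m - 4)*(m + 3)*(m + 4)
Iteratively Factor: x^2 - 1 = (x - 1)*(x + 1)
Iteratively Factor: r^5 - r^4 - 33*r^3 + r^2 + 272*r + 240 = (r + 4)*(r^4 - 5*r^3 - 13*r^2 + 53*r + 60) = (r - 5)*(r + 4)*(r^3 - 13*r - 12) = (r - 5)*(r - 4)*(r + 4)*(r^2 + 4*r + 3) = (r - 5)*(r - 4)*(r + 1)*(r + 4)*(r + 3)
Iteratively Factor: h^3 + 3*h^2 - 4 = (h + 2)*(h^2 + h - 2) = (h - 1)*(h + 2)*(h + 2)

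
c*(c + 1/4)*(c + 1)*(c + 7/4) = c^4 + 3*c^3 + 39*c^2/16 + 7*c/16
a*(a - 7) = a^2 - 7*a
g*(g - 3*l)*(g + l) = g^3 - 2*g^2*l - 3*g*l^2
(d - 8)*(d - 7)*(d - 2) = d^3 - 17*d^2 + 86*d - 112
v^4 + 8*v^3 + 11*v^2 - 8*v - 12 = (v - 1)*(v + 1)*(v + 2)*(v + 6)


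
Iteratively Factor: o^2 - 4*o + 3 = (o - 1)*(o - 3)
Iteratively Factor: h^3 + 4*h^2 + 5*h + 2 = (h + 2)*(h^2 + 2*h + 1) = (h + 1)*(h + 2)*(h + 1)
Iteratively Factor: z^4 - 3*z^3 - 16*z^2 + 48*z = (z)*(z^3 - 3*z^2 - 16*z + 48) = z*(z - 3)*(z^2 - 16) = z*(z - 3)*(z + 4)*(z - 4)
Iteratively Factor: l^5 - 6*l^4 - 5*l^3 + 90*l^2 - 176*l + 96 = (l - 1)*(l^4 - 5*l^3 - 10*l^2 + 80*l - 96) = (l - 3)*(l - 1)*(l^3 - 2*l^2 - 16*l + 32) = (l - 4)*(l - 3)*(l - 1)*(l^2 + 2*l - 8) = (l - 4)*(l - 3)*(l - 2)*(l - 1)*(l + 4)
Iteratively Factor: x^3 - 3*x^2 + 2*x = (x - 2)*(x^2 - x) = x*(x - 2)*(x - 1)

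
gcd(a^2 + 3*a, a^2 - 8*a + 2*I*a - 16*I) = 1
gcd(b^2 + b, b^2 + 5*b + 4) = b + 1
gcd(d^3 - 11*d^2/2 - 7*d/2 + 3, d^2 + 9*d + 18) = 1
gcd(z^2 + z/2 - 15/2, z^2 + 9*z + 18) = z + 3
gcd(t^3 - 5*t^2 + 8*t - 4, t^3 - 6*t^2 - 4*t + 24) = t - 2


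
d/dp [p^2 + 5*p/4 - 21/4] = 2*p + 5/4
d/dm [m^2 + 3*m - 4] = 2*m + 3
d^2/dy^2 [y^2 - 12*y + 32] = 2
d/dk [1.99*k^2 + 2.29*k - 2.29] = 3.98*k + 2.29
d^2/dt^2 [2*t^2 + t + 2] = 4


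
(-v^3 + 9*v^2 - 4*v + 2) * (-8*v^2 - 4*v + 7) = 8*v^5 - 68*v^4 - 11*v^3 + 63*v^2 - 36*v + 14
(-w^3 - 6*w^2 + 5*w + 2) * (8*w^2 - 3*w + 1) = -8*w^5 - 45*w^4 + 57*w^3 - 5*w^2 - w + 2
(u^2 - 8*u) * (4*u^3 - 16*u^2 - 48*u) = 4*u^5 - 48*u^4 + 80*u^3 + 384*u^2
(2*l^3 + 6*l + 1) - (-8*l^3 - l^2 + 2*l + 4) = 10*l^3 + l^2 + 4*l - 3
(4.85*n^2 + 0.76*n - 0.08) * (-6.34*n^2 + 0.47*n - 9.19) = -30.749*n^4 - 2.5389*n^3 - 43.7071*n^2 - 7.022*n + 0.7352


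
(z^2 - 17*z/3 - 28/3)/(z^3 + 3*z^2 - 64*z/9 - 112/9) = 3*(z - 7)/(3*z^2 + 5*z - 28)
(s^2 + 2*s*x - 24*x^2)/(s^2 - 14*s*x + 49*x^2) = (s^2 + 2*s*x - 24*x^2)/(s^2 - 14*s*x + 49*x^2)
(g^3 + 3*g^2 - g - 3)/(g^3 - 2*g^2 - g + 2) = (g + 3)/(g - 2)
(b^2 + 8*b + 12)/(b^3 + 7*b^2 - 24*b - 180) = (b + 2)/(b^2 + b - 30)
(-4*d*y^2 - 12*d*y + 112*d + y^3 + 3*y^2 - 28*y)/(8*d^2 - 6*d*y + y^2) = (y^2 + 3*y - 28)/(-2*d + y)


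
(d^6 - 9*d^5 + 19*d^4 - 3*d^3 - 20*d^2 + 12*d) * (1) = d^6 - 9*d^5 + 19*d^4 - 3*d^3 - 20*d^2 + 12*d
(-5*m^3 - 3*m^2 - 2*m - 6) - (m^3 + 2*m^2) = -6*m^3 - 5*m^2 - 2*m - 6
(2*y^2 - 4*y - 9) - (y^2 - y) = y^2 - 3*y - 9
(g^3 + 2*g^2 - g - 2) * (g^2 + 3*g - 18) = g^5 + 5*g^4 - 13*g^3 - 41*g^2 + 12*g + 36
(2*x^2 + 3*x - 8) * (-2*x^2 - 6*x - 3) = -4*x^4 - 18*x^3 - 8*x^2 + 39*x + 24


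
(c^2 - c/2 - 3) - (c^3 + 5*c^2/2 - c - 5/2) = -c^3 - 3*c^2/2 + c/2 - 1/2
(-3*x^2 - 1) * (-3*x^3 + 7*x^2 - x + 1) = 9*x^5 - 21*x^4 + 6*x^3 - 10*x^2 + x - 1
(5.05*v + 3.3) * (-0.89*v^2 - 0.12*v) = -4.4945*v^3 - 3.543*v^2 - 0.396*v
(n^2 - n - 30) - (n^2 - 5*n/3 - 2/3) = 2*n/3 - 88/3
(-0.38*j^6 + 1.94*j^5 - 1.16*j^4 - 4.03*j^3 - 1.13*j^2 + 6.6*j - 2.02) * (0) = 0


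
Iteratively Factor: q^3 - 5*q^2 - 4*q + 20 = (q + 2)*(q^2 - 7*q + 10) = (q - 2)*(q + 2)*(q - 5)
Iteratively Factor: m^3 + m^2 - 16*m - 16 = (m + 1)*(m^2 - 16) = (m - 4)*(m + 1)*(m + 4)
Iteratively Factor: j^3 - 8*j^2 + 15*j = (j - 5)*(j^2 - 3*j) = j*(j - 5)*(j - 3)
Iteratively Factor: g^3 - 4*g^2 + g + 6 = (g - 3)*(g^2 - g - 2) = (g - 3)*(g + 1)*(g - 2)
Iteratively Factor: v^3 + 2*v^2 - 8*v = (v + 4)*(v^2 - 2*v) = v*(v + 4)*(v - 2)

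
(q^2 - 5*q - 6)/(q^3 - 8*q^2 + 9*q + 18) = 1/(q - 3)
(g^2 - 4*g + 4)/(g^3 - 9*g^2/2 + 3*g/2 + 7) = 2*(g - 2)/(2*g^2 - 5*g - 7)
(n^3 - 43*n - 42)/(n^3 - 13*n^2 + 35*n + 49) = (n + 6)/(n - 7)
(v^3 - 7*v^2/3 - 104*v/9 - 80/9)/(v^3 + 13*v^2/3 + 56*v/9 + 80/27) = 3*(v - 5)/(3*v + 5)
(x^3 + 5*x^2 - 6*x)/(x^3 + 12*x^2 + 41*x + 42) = x*(x^2 + 5*x - 6)/(x^3 + 12*x^2 + 41*x + 42)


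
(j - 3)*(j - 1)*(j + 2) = j^3 - 2*j^2 - 5*j + 6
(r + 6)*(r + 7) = r^2 + 13*r + 42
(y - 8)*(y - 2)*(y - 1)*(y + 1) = y^4 - 10*y^3 + 15*y^2 + 10*y - 16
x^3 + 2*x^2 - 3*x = x*(x - 1)*(x + 3)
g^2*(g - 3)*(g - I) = g^4 - 3*g^3 - I*g^3 + 3*I*g^2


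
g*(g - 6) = g^2 - 6*g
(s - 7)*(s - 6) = s^2 - 13*s + 42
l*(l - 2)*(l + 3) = l^3 + l^2 - 6*l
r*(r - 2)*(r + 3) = r^3 + r^2 - 6*r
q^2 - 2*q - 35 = (q - 7)*(q + 5)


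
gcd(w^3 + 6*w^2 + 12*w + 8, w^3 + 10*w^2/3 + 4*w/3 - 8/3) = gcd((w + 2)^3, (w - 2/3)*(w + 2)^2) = w^2 + 4*w + 4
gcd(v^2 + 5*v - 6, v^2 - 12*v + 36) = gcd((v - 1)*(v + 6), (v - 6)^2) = 1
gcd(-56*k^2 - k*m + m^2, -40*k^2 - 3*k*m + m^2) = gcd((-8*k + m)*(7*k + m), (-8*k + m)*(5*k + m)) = 8*k - m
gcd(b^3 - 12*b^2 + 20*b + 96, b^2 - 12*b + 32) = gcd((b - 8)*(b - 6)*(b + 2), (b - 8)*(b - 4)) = b - 8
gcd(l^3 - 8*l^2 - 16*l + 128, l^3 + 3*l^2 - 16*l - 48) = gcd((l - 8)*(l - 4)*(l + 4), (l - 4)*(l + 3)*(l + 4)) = l^2 - 16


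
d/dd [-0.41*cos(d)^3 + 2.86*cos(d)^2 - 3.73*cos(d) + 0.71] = (1.23*cos(d)^2 - 5.72*cos(d) + 3.73)*sin(d)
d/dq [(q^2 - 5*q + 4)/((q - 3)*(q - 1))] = 1/(q^2 - 6*q + 9)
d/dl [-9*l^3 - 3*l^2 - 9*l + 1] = -27*l^2 - 6*l - 9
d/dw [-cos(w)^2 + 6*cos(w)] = 2*(cos(w) - 3)*sin(w)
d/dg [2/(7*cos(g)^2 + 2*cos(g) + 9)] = 4*(7*cos(g) + 1)*sin(g)/(7*cos(g)^2 + 2*cos(g) + 9)^2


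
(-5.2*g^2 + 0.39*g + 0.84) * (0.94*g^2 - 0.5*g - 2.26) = -4.888*g^4 + 2.9666*g^3 + 12.3466*g^2 - 1.3014*g - 1.8984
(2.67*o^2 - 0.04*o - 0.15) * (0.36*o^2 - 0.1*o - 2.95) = 0.9612*o^4 - 0.2814*o^3 - 7.9265*o^2 + 0.133*o + 0.4425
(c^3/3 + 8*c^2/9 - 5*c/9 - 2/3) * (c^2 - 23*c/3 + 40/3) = c^5/3 - 5*c^4/3 - 79*c^3/27 + 139*c^2/9 - 62*c/27 - 80/9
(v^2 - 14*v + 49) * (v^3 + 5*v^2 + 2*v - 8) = v^5 - 9*v^4 - 19*v^3 + 209*v^2 + 210*v - 392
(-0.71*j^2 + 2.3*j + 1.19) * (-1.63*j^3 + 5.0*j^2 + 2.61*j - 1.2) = 1.1573*j^5 - 7.299*j^4 + 7.7072*j^3 + 12.805*j^2 + 0.3459*j - 1.428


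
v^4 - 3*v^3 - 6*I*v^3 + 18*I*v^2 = v^2*(v - 3)*(v - 6*I)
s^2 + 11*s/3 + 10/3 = (s + 5/3)*(s + 2)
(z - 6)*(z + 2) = z^2 - 4*z - 12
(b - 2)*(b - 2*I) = b^2 - 2*b - 2*I*b + 4*I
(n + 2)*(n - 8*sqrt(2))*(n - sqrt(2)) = n^3 - 9*sqrt(2)*n^2 + 2*n^2 - 18*sqrt(2)*n + 16*n + 32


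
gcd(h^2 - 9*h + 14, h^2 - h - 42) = h - 7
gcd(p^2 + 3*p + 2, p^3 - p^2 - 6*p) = p + 2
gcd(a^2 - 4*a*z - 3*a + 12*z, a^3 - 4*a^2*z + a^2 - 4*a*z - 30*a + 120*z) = -a + 4*z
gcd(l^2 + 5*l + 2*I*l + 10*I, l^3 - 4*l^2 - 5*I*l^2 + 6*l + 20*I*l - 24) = 1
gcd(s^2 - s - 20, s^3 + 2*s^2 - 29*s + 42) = 1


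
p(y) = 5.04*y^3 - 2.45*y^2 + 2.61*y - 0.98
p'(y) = 15.12*y^2 - 4.9*y + 2.61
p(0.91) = 3.16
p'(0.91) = 10.67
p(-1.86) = -46.74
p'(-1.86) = 64.03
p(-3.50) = -256.22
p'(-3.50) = 204.98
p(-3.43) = -242.14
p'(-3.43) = 197.30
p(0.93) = 3.38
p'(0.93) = 11.13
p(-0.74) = -6.30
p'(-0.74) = 14.52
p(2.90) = 108.91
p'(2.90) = 115.56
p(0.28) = -0.33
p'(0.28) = 2.42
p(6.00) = 1015.12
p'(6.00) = 517.53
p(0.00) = -0.98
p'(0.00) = 2.61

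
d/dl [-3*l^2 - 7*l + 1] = -6*l - 7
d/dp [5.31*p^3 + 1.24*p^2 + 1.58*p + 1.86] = 15.93*p^2 + 2.48*p + 1.58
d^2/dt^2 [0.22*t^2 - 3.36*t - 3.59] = 0.440000000000000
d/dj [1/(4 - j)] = (j - 4)^(-2)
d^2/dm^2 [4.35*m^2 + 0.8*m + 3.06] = 8.70000000000000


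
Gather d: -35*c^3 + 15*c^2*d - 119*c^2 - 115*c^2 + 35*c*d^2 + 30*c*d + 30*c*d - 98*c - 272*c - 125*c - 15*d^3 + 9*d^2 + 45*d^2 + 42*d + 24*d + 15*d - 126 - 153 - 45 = -35*c^3 - 234*c^2 - 495*c - 15*d^3 + d^2*(35*c + 54) + d*(15*c^2 + 60*c + 81) - 324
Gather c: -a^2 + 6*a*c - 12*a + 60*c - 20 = -a^2 - 12*a + c*(6*a + 60) - 20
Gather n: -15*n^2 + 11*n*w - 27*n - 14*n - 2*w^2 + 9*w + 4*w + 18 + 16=-15*n^2 + n*(11*w - 41) - 2*w^2 + 13*w + 34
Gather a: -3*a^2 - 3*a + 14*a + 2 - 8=-3*a^2 + 11*a - 6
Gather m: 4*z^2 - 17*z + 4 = 4*z^2 - 17*z + 4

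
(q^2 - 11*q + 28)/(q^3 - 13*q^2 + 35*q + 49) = (q - 4)/(q^2 - 6*q - 7)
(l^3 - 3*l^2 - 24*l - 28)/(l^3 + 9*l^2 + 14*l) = (l^2 - 5*l - 14)/(l*(l + 7))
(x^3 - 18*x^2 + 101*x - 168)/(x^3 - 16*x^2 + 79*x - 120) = (x - 7)/(x - 5)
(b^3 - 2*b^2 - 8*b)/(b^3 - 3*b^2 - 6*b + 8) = b/(b - 1)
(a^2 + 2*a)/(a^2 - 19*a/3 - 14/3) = 3*a*(a + 2)/(3*a^2 - 19*a - 14)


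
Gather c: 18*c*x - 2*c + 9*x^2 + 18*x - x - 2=c*(18*x - 2) + 9*x^2 + 17*x - 2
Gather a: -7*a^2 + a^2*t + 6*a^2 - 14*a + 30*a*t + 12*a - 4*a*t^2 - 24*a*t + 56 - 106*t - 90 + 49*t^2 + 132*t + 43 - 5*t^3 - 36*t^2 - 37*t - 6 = a^2*(t - 1) + a*(-4*t^2 + 6*t - 2) - 5*t^3 + 13*t^2 - 11*t + 3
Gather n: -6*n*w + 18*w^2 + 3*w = -6*n*w + 18*w^2 + 3*w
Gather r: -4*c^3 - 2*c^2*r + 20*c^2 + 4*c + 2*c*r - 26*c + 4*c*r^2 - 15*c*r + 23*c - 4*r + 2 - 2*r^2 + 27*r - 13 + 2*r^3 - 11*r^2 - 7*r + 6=-4*c^3 + 20*c^2 + c + 2*r^3 + r^2*(4*c - 13) + r*(-2*c^2 - 13*c + 16) - 5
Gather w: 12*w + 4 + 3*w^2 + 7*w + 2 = 3*w^2 + 19*w + 6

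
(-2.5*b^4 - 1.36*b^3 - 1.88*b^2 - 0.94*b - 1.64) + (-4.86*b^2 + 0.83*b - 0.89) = -2.5*b^4 - 1.36*b^3 - 6.74*b^2 - 0.11*b - 2.53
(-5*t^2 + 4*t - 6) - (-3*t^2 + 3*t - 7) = -2*t^2 + t + 1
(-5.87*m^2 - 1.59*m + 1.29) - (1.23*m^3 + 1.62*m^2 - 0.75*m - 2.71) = -1.23*m^3 - 7.49*m^2 - 0.84*m + 4.0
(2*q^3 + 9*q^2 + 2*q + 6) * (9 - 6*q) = -12*q^4 - 36*q^3 + 69*q^2 - 18*q + 54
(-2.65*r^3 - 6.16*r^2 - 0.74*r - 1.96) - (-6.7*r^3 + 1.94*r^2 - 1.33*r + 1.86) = 4.05*r^3 - 8.1*r^2 + 0.59*r - 3.82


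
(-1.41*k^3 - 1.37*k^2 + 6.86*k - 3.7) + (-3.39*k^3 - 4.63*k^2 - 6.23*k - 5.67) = -4.8*k^3 - 6.0*k^2 + 0.63*k - 9.37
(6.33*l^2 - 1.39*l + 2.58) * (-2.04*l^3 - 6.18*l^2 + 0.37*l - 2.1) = -12.9132*l^5 - 36.2838*l^4 + 5.6691*l^3 - 29.7517*l^2 + 3.8736*l - 5.418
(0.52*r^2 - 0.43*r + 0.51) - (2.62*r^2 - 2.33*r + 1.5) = -2.1*r^2 + 1.9*r - 0.99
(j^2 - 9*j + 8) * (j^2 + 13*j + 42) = j^4 + 4*j^3 - 67*j^2 - 274*j + 336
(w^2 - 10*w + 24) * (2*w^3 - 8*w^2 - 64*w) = 2*w^5 - 28*w^4 + 64*w^3 + 448*w^2 - 1536*w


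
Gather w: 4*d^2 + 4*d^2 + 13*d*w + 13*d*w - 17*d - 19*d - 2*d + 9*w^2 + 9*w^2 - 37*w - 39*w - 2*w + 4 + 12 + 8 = 8*d^2 - 38*d + 18*w^2 + w*(26*d - 78) + 24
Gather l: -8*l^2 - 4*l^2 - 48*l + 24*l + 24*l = -12*l^2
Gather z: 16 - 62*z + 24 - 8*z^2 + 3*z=-8*z^2 - 59*z + 40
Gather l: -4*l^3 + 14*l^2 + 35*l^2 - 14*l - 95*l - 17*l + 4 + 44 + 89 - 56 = -4*l^3 + 49*l^2 - 126*l + 81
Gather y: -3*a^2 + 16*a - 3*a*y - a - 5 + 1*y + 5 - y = -3*a^2 - 3*a*y + 15*a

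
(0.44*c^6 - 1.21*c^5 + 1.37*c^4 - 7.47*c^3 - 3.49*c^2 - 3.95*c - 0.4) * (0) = 0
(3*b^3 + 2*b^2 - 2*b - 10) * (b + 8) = 3*b^4 + 26*b^3 + 14*b^2 - 26*b - 80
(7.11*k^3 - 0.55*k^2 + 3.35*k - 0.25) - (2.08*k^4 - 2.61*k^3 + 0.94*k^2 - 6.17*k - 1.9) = -2.08*k^4 + 9.72*k^3 - 1.49*k^2 + 9.52*k + 1.65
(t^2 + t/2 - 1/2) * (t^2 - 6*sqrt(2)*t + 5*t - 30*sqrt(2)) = t^4 - 6*sqrt(2)*t^3 + 11*t^3/2 - 33*sqrt(2)*t^2 + 2*t^2 - 12*sqrt(2)*t - 5*t/2 + 15*sqrt(2)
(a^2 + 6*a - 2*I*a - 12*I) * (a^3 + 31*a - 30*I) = a^5 + 6*a^4 - 2*I*a^4 + 31*a^3 - 12*I*a^3 + 186*a^2 - 92*I*a^2 - 60*a - 552*I*a - 360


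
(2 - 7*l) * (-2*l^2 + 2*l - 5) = 14*l^3 - 18*l^2 + 39*l - 10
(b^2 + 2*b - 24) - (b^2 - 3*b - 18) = 5*b - 6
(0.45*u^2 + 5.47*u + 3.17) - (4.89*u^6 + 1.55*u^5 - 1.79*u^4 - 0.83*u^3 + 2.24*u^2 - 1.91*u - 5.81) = -4.89*u^6 - 1.55*u^5 + 1.79*u^4 + 0.83*u^3 - 1.79*u^2 + 7.38*u + 8.98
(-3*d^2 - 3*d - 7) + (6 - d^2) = -4*d^2 - 3*d - 1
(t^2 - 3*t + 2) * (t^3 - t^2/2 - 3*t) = t^5 - 7*t^4/2 + t^3/2 + 8*t^2 - 6*t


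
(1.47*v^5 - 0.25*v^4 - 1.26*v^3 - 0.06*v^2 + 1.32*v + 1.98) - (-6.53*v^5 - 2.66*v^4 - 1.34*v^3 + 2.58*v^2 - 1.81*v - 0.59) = 8.0*v^5 + 2.41*v^4 + 0.0800000000000001*v^3 - 2.64*v^2 + 3.13*v + 2.57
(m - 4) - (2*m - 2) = -m - 2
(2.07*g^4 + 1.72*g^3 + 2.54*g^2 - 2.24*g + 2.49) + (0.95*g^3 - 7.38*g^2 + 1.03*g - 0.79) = 2.07*g^4 + 2.67*g^3 - 4.84*g^2 - 1.21*g + 1.7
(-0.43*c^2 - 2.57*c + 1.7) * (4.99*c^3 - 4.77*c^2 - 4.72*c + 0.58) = -2.1457*c^5 - 10.7732*c^4 + 22.7715*c^3 + 3.772*c^2 - 9.5146*c + 0.986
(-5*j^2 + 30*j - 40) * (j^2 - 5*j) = -5*j^4 + 55*j^3 - 190*j^2 + 200*j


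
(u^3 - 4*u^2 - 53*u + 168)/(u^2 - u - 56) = u - 3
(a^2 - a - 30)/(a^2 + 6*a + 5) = (a - 6)/(a + 1)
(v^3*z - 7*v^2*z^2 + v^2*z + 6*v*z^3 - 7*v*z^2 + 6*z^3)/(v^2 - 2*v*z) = z*(v^3 - 7*v^2*z + v^2 + 6*v*z^2 - 7*v*z + 6*z^2)/(v*(v - 2*z))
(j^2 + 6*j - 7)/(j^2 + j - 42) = (j - 1)/(j - 6)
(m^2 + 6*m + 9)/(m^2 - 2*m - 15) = (m + 3)/(m - 5)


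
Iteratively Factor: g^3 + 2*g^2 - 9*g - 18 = (g - 3)*(g^2 + 5*g + 6) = (g - 3)*(g + 2)*(g + 3)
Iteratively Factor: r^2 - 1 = (r + 1)*(r - 1)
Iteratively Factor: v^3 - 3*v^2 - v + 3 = (v + 1)*(v^2 - 4*v + 3) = (v - 3)*(v + 1)*(v - 1)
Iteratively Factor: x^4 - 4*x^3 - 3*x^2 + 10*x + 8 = (x + 1)*(x^3 - 5*x^2 + 2*x + 8) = (x + 1)^2*(x^2 - 6*x + 8) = (x - 2)*(x + 1)^2*(x - 4)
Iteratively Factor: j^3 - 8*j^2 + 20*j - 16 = (j - 4)*(j^2 - 4*j + 4) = (j - 4)*(j - 2)*(j - 2)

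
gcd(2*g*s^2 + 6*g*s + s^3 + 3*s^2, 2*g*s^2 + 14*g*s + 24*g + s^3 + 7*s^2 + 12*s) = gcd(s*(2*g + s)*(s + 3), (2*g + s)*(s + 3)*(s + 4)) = 2*g*s + 6*g + s^2 + 3*s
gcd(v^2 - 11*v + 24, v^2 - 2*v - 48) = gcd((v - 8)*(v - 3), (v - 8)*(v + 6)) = v - 8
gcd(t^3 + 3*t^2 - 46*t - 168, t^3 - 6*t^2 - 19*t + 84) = t^2 - 3*t - 28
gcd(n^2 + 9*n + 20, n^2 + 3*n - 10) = n + 5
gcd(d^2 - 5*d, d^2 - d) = d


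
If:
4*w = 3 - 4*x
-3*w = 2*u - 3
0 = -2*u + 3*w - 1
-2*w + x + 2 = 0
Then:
No Solution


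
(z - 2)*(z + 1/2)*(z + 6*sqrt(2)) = z^3 - 3*z^2/2 + 6*sqrt(2)*z^2 - 9*sqrt(2)*z - z - 6*sqrt(2)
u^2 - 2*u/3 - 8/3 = (u - 2)*(u + 4/3)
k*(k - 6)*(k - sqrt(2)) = k^3 - 6*k^2 - sqrt(2)*k^2 + 6*sqrt(2)*k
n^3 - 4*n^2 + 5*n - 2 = (n - 2)*(n - 1)^2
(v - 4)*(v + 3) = v^2 - v - 12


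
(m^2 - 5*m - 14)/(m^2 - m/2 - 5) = 2*(m - 7)/(2*m - 5)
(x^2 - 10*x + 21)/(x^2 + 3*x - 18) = (x - 7)/(x + 6)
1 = 1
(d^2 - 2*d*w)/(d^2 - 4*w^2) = d/(d + 2*w)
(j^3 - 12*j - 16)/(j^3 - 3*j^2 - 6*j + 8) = (j + 2)/(j - 1)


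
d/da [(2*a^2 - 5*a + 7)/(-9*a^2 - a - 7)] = (-47*a^2 + 98*a + 42)/(81*a^4 + 18*a^3 + 127*a^2 + 14*a + 49)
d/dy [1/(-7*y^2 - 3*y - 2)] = (14*y + 3)/(7*y^2 + 3*y + 2)^2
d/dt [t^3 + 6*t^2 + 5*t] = 3*t^2 + 12*t + 5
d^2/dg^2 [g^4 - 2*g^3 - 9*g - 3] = 12*g*(g - 1)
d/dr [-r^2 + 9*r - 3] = 9 - 2*r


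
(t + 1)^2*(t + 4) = t^3 + 6*t^2 + 9*t + 4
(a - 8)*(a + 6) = a^2 - 2*a - 48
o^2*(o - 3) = o^3 - 3*o^2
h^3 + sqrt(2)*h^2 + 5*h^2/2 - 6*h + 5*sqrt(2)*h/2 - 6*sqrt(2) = (h - 3/2)*(h + 4)*(h + sqrt(2))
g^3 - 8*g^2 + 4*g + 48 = (g - 6)*(g - 4)*(g + 2)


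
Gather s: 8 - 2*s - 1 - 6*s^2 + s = -6*s^2 - s + 7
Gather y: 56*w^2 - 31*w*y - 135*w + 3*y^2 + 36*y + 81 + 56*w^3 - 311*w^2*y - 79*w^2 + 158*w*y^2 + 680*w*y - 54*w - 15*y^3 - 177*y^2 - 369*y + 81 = 56*w^3 - 23*w^2 - 189*w - 15*y^3 + y^2*(158*w - 174) + y*(-311*w^2 + 649*w - 333) + 162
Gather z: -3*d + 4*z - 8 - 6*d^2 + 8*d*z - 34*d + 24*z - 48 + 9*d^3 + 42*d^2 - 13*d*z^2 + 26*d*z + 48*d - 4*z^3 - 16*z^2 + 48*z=9*d^3 + 36*d^2 + 11*d - 4*z^3 + z^2*(-13*d - 16) + z*(34*d + 76) - 56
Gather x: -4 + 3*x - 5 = 3*x - 9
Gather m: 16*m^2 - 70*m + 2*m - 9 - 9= 16*m^2 - 68*m - 18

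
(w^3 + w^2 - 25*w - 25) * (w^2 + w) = w^5 + 2*w^4 - 24*w^3 - 50*w^2 - 25*w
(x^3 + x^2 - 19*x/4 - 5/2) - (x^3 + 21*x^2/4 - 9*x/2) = -17*x^2/4 - x/4 - 5/2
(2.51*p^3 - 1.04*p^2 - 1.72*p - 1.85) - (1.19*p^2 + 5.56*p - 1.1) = 2.51*p^3 - 2.23*p^2 - 7.28*p - 0.75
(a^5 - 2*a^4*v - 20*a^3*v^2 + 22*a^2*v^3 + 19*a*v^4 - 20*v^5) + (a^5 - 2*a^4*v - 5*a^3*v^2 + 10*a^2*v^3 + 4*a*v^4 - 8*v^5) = 2*a^5 - 4*a^4*v - 25*a^3*v^2 + 32*a^2*v^3 + 23*a*v^4 - 28*v^5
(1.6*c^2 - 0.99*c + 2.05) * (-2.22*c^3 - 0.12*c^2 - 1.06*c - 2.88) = -3.552*c^5 + 2.0058*c^4 - 6.1282*c^3 - 3.8046*c^2 + 0.6782*c - 5.904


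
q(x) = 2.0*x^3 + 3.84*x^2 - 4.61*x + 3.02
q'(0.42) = -0.33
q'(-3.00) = 26.35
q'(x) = 6.0*x^2 + 7.68*x - 4.61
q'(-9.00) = 412.27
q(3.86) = 157.46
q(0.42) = 1.91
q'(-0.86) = -6.78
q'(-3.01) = 26.63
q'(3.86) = 114.43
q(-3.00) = -2.59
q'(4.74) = 166.60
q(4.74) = 280.44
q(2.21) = 33.17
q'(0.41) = -0.45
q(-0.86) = 8.55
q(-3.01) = -2.85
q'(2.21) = 41.67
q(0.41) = 1.91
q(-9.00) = -1102.45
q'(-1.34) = -4.13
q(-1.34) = 11.28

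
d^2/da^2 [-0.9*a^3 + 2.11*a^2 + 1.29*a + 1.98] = 4.22 - 5.4*a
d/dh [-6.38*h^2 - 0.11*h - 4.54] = -12.76*h - 0.11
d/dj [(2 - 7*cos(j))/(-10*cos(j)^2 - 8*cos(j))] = (35*sin(j) - 8*sin(j)/cos(j)^2 - 20*tan(j))/(2*(5*cos(j) + 4)^2)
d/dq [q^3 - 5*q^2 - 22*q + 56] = 3*q^2 - 10*q - 22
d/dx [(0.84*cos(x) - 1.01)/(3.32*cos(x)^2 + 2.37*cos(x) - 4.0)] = (2.7888*cos(x)^2 - 6.7064*cos(x) + 0.9663)*sin(x)/(11.0224*cos(x)^4 + 15.7368*cos(x)^3 - 20.9431*cos(x)^2 - 18.96*cos(x) + 16.0)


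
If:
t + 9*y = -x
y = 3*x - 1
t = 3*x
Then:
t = 27/31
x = 9/31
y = -4/31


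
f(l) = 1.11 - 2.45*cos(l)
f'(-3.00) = -0.35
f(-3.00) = 3.54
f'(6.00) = -0.68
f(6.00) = -1.24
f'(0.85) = 1.84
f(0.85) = -0.51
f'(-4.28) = 2.22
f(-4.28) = 2.14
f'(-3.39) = 0.60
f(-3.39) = 3.48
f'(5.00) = -2.35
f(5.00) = 0.42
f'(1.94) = 2.28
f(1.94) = 1.99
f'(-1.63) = -2.45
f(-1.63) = 1.25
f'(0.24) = 0.58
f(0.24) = -1.27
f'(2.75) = 0.94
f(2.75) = 3.37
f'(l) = 2.45*sin(l)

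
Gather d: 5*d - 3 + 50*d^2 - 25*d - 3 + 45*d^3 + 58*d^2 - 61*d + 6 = 45*d^3 + 108*d^2 - 81*d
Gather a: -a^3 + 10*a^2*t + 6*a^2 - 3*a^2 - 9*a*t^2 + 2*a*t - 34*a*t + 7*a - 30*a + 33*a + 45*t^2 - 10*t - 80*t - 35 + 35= -a^3 + a^2*(10*t + 3) + a*(-9*t^2 - 32*t + 10) + 45*t^2 - 90*t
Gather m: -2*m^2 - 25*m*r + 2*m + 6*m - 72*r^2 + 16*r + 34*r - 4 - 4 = -2*m^2 + m*(8 - 25*r) - 72*r^2 + 50*r - 8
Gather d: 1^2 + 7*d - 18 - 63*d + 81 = 64 - 56*d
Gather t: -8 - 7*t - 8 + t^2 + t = t^2 - 6*t - 16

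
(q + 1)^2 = q^2 + 2*q + 1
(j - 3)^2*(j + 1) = j^3 - 5*j^2 + 3*j + 9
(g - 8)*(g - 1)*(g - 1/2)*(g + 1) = g^4 - 17*g^3/2 + 3*g^2 + 17*g/2 - 4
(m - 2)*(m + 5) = m^2 + 3*m - 10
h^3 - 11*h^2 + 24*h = h*(h - 8)*(h - 3)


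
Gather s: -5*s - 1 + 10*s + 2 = 5*s + 1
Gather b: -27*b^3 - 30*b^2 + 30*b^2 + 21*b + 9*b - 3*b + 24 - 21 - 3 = -27*b^3 + 27*b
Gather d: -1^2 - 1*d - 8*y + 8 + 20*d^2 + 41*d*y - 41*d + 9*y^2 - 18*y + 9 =20*d^2 + d*(41*y - 42) + 9*y^2 - 26*y + 16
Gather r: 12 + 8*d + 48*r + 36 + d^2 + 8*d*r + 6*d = d^2 + 14*d + r*(8*d + 48) + 48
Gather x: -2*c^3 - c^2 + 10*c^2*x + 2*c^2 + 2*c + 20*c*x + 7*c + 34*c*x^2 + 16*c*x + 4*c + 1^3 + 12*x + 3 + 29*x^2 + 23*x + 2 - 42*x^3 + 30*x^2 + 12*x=-2*c^3 + c^2 + 13*c - 42*x^3 + x^2*(34*c + 59) + x*(10*c^2 + 36*c + 47) + 6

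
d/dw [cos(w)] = -sin(w)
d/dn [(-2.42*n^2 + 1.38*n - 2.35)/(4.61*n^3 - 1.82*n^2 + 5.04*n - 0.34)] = (11.1562*n^4 - 12.7236*n^3 + 22.8153*n^2 - 6.9084*n + 11.3748)/(21.2521*n^6 - 16.7804*n^5 + 49.7812*n^4 - 21.4804*n^3 + 26.6392*n^2 - 3.4272*n + 0.1156)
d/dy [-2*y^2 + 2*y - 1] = 2 - 4*y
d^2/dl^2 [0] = 0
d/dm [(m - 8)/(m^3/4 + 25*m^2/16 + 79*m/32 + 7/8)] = 64*(-8*m^3 + 71*m^2 + 400*m + 330)/(64*m^6 + 800*m^5 + 3764*m^4 + 8348*m^3 + 9041*m^2 + 4424*m + 784)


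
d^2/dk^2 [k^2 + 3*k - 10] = 2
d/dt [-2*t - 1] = -2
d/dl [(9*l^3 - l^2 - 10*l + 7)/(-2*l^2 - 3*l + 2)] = (-18*l^4 - 54*l^3 + 37*l^2 + 24*l + 1)/(4*l^4 + 12*l^3 + l^2 - 12*l + 4)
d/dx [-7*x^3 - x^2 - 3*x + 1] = -21*x^2 - 2*x - 3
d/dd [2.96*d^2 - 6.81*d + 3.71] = 5.92*d - 6.81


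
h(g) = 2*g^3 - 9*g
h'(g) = 6*g^2 - 9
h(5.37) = 261.38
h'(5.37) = 164.02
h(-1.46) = 6.92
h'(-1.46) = 3.79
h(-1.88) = 3.63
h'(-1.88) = 12.21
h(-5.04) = -210.69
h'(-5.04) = 143.41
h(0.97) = -6.90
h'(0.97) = -3.35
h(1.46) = -6.92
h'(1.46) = 3.79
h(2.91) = 23.09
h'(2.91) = 41.81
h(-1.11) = 7.25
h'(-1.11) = -1.61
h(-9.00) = -1377.00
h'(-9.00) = 477.00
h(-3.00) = -27.00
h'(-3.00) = 45.00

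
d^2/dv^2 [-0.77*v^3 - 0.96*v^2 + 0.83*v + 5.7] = -4.62*v - 1.92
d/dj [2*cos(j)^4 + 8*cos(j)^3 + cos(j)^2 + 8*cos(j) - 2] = -2*(4*cos(j) + 6*cos(2*j) + cos(3*j) + 10)*sin(j)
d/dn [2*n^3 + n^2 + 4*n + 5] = 6*n^2 + 2*n + 4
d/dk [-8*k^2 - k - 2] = -16*k - 1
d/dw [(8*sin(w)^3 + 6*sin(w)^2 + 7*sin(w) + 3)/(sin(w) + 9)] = 2*(8*sin(w)^3 + 111*sin(w)^2 + 54*sin(w) + 30)*cos(w)/(sin(w) + 9)^2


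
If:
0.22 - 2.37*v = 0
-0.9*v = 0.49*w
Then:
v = 0.09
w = -0.17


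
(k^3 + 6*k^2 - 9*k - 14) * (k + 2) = k^4 + 8*k^3 + 3*k^2 - 32*k - 28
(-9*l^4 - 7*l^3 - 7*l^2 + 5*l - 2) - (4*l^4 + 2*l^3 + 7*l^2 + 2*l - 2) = -13*l^4 - 9*l^3 - 14*l^2 + 3*l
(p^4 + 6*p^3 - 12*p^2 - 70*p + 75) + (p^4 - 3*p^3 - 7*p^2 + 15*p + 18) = 2*p^4 + 3*p^3 - 19*p^2 - 55*p + 93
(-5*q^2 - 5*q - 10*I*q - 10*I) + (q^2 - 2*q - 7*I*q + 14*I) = -4*q^2 - 7*q - 17*I*q + 4*I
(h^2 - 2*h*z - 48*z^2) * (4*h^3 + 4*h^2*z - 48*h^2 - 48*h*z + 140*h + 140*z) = 4*h^5 - 4*h^4*z - 48*h^4 - 200*h^3*z^2 + 48*h^3*z + 140*h^3 - 192*h^2*z^3 + 2400*h^2*z^2 - 140*h^2*z + 2304*h*z^3 - 7000*h*z^2 - 6720*z^3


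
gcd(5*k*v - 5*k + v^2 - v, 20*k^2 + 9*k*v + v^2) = 5*k + v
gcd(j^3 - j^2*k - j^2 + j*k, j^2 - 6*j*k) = j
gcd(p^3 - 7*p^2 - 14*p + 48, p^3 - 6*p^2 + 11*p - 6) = p - 2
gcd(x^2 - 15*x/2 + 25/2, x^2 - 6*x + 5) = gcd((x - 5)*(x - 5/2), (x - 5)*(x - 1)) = x - 5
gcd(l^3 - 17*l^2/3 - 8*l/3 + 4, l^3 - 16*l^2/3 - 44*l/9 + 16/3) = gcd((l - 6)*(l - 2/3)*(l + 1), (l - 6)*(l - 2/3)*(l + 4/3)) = l^2 - 20*l/3 + 4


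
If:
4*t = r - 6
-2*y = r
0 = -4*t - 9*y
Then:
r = -12/7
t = -27/14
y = 6/7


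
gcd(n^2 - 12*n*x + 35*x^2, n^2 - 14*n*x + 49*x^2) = -n + 7*x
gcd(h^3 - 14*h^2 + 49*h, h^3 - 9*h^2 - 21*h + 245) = h^2 - 14*h + 49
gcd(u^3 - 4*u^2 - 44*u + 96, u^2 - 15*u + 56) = u - 8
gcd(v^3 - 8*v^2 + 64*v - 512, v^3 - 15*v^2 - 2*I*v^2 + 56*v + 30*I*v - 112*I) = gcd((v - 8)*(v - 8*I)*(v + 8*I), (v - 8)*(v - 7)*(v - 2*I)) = v - 8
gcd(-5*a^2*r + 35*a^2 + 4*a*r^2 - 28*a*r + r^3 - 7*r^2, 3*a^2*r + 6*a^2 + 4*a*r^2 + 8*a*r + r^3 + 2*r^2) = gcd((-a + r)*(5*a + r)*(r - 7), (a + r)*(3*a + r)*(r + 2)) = 1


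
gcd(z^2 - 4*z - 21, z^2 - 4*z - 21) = z^2 - 4*z - 21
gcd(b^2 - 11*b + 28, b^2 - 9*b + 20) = b - 4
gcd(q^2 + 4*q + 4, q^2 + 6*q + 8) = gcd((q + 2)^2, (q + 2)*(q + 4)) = q + 2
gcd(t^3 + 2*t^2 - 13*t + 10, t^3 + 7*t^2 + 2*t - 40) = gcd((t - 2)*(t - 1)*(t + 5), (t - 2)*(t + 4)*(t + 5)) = t^2 + 3*t - 10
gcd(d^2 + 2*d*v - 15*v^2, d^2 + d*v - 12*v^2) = -d + 3*v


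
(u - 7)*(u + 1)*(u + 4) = u^3 - 2*u^2 - 31*u - 28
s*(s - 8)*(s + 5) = s^3 - 3*s^2 - 40*s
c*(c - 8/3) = c^2 - 8*c/3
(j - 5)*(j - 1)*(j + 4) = j^3 - 2*j^2 - 19*j + 20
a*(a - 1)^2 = a^3 - 2*a^2 + a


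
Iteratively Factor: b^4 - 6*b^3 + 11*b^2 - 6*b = (b - 1)*(b^3 - 5*b^2 + 6*b) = (b - 2)*(b - 1)*(b^2 - 3*b) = (b - 3)*(b - 2)*(b - 1)*(b)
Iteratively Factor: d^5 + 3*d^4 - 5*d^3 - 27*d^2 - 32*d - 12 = (d + 1)*(d^4 + 2*d^3 - 7*d^2 - 20*d - 12) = (d + 1)*(d + 2)*(d^3 - 7*d - 6) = (d + 1)*(d + 2)^2*(d^2 - 2*d - 3) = (d + 1)^2*(d + 2)^2*(d - 3)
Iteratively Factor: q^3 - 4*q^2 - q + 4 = (q + 1)*(q^2 - 5*q + 4) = (q - 4)*(q + 1)*(q - 1)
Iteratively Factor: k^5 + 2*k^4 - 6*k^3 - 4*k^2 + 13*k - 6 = (k + 2)*(k^4 - 6*k^2 + 8*k - 3) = (k - 1)*(k + 2)*(k^3 + k^2 - 5*k + 3) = (k - 1)*(k + 2)*(k + 3)*(k^2 - 2*k + 1) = (k - 1)^2*(k + 2)*(k + 3)*(k - 1)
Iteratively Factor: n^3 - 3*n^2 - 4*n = (n + 1)*(n^2 - 4*n) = n*(n + 1)*(n - 4)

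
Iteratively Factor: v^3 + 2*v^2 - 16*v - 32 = (v - 4)*(v^2 + 6*v + 8) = (v - 4)*(v + 4)*(v + 2)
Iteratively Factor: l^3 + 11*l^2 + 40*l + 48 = (l + 3)*(l^2 + 8*l + 16) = (l + 3)*(l + 4)*(l + 4)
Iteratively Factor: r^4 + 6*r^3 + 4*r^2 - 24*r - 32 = (r - 2)*(r^3 + 8*r^2 + 20*r + 16) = (r - 2)*(r + 4)*(r^2 + 4*r + 4) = (r - 2)*(r + 2)*(r + 4)*(r + 2)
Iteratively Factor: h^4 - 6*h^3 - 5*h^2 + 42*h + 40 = (h - 5)*(h^3 - h^2 - 10*h - 8) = (h - 5)*(h + 2)*(h^2 - 3*h - 4) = (h - 5)*(h + 1)*(h + 2)*(h - 4)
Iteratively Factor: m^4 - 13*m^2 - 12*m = (m)*(m^3 - 13*m - 12) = m*(m + 1)*(m^2 - m - 12) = m*(m - 4)*(m + 1)*(m + 3)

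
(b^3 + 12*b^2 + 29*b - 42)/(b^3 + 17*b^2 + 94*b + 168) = (b - 1)/(b + 4)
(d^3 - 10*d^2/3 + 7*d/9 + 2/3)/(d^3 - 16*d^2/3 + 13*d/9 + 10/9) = (d - 3)/(d - 5)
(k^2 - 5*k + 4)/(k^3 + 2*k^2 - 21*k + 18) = (k - 4)/(k^2 + 3*k - 18)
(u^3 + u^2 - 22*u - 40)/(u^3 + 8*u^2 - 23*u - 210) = (u^2 + 6*u + 8)/(u^2 + 13*u + 42)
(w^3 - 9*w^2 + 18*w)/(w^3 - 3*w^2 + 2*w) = (w^2 - 9*w + 18)/(w^2 - 3*w + 2)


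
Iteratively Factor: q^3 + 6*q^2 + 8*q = (q + 4)*(q^2 + 2*q) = q*(q + 4)*(q + 2)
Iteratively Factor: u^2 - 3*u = (u)*(u - 3)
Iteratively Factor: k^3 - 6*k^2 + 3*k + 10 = (k - 2)*(k^2 - 4*k - 5) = (k - 5)*(k - 2)*(k + 1)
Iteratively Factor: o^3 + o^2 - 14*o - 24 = (o - 4)*(o^2 + 5*o + 6) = (o - 4)*(o + 2)*(o + 3)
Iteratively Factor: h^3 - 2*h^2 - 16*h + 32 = (h + 4)*(h^2 - 6*h + 8) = (h - 2)*(h + 4)*(h - 4)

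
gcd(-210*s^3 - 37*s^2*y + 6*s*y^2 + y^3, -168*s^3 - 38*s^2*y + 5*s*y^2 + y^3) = -42*s^2 + s*y + y^2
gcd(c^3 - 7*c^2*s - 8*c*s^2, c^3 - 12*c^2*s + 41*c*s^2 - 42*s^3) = 1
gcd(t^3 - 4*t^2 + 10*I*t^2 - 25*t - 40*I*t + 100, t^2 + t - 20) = t - 4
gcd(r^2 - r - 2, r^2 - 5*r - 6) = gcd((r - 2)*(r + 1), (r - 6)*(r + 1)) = r + 1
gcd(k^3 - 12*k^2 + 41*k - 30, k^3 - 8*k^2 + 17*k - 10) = k^2 - 6*k + 5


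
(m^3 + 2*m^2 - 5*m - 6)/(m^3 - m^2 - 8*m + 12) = (m + 1)/(m - 2)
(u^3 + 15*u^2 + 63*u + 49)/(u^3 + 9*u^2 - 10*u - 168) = (u^2 + 8*u + 7)/(u^2 + 2*u - 24)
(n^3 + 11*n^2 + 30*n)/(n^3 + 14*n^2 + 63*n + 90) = n/(n + 3)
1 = 1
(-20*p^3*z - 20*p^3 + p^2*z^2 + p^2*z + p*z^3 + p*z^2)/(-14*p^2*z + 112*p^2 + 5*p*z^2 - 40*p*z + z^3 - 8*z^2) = p*(20*p^2*z + 20*p^2 - p*z^2 - p*z - z^3 - z^2)/(14*p^2*z - 112*p^2 - 5*p*z^2 + 40*p*z - z^3 + 8*z^2)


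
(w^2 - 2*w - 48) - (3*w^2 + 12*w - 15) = -2*w^2 - 14*w - 33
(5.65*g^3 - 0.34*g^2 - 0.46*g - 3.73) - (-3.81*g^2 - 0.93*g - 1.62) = 5.65*g^3 + 3.47*g^2 + 0.47*g - 2.11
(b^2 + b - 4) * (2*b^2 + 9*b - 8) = 2*b^4 + 11*b^3 - 7*b^2 - 44*b + 32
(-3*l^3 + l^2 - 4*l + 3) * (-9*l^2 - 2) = 27*l^5 - 9*l^4 + 42*l^3 - 29*l^2 + 8*l - 6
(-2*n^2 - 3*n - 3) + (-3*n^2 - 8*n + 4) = -5*n^2 - 11*n + 1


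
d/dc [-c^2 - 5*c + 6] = -2*c - 5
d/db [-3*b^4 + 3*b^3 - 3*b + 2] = -12*b^3 + 9*b^2 - 3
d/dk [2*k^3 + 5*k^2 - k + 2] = 6*k^2 + 10*k - 1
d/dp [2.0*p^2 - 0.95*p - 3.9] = 4.0*p - 0.95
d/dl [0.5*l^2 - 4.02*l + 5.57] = 1.0*l - 4.02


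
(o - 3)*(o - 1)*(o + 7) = o^3 + 3*o^2 - 25*o + 21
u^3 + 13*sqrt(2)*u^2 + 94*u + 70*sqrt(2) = (u + sqrt(2))*(u + 5*sqrt(2))*(u + 7*sqrt(2))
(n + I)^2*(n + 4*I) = n^3 + 6*I*n^2 - 9*n - 4*I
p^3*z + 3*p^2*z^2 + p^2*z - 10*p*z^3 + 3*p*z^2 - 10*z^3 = (p - 2*z)*(p + 5*z)*(p*z + z)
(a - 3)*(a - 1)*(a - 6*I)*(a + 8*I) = a^4 - 4*a^3 + 2*I*a^3 + 51*a^2 - 8*I*a^2 - 192*a + 6*I*a + 144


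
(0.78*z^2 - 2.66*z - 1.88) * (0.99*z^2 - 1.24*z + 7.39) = 0.7722*z^4 - 3.6006*z^3 + 7.2014*z^2 - 17.3262*z - 13.8932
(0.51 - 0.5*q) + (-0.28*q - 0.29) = 0.22 - 0.78*q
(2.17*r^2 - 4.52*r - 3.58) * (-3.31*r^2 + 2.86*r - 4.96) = -7.1827*r^4 + 21.1674*r^3 - 11.8406*r^2 + 12.1804*r + 17.7568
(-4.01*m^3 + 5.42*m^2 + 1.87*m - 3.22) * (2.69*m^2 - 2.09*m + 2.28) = -10.7869*m^5 + 22.9607*m^4 - 15.4403*m^3 - 0.212500000000002*m^2 + 10.9934*m - 7.3416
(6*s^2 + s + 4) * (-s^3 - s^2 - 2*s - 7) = -6*s^5 - 7*s^4 - 17*s^3 - 48*s^2 - 15*s - 28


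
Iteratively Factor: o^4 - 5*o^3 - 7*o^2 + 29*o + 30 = (o - 5)*(o^3 - 7*o - 6) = (o - 5)*(o + 1)*(o^2 - o - 6) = (o - 5)*(o - 3)*(o + 1)*(o + 2)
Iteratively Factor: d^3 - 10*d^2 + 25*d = (d - 5)*(d^2 - 5*d) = d*(d - 5)*(d - 5)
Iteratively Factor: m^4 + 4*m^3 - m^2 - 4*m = (m + 4)*(m^3 - m) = m*(m + 4)*(m^2 - 1) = m*(m + 1)*(m + 4)*(m - 1)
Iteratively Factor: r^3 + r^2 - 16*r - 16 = (r + 1)*(r^2 - 16) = (r + 1)*(r + 4)*(r - 4)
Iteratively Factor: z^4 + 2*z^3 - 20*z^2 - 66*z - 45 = (z + 3)*(z^3 - z^2 - 17*z - 15) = (z + 3)^2*(z^2 - 4*z - 5) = (z + 1)*(z + 3)^2*(z - 5)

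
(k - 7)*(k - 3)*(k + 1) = k^3 - 9*k^2 + 11*k + 21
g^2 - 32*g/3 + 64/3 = (g - 8)*(g - 8/3)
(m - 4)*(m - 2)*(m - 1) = m^3 - 7*m^2 + 14*m - 8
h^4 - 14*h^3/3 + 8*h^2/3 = h^2*(h - 4)*(h - 2/3)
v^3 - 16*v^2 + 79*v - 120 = (v - 8)*(v - 5)*(v - 3)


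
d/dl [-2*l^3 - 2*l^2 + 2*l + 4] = -6*l^2 - 4*l + 2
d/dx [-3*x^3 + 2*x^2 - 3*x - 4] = -9*x^2 + 4*x - 3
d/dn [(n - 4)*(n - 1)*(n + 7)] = 3*n^2 + 4*n - 31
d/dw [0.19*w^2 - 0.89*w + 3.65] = 0.38*w - 0.89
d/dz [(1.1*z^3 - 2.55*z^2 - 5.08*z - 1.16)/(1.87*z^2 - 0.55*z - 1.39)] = (2.057*z^4 - 1.21*z^3 + 6.3151*z^2 + 11.4274*z + 6.4232)/(3.4969*z^4 - 2.057*z^3 - 4.8961*z^2 + 1.529*z + 1.9321)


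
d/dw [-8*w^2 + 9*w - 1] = 9 - 16*w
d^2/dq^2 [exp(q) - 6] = exp(q)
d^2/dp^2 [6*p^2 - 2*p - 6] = 12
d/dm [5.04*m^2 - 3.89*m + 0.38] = 10.08*m - 3.89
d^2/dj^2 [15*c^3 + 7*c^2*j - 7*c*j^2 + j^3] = -14*c + 6*j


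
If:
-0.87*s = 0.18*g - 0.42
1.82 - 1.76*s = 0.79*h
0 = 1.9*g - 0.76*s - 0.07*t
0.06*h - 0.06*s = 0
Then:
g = -1.12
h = 0.71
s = 0.71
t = -38.05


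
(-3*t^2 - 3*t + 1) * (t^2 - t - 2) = -3*t^4 + 10*t^2 + 5*t - 2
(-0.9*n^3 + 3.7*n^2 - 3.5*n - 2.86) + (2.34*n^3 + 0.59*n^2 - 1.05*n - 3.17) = 1.44*n^3 + 4.29*n^2 - 4.55*n - 6.03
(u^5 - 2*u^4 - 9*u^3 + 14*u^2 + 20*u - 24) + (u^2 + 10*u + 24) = u^5 - 2*u^4 - 9*u^3 + 15*u^2 + 30*u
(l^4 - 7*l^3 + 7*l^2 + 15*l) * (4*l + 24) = 4*l^5 - 4*l^4 - 140*l^3 + 228*l^2 + 360*l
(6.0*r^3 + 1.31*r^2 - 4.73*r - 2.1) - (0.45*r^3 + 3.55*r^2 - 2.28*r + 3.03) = 5.55*r^3 - 2.24*r^2 - 2.45*r - 5.13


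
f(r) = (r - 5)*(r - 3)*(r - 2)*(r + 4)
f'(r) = (r - 5)*(r - 3)*(r - 2) + (r - 5)*(r - 3)*(r + 4) + (r - 5)*(r - 2)*(r + 4) + (r - 3)*(r - 2)*(r + 4)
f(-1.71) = -268.51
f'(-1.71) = 52.15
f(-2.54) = -276.88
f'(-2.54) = -41.96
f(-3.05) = -233.65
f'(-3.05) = -132.04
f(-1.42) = -250.38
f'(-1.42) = 71.81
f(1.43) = -17.35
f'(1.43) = 43.15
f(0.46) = -79.20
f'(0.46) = 82.30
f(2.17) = 2.46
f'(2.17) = 11.05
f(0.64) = -64.93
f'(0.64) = 76.16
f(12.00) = 10080.00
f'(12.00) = 4198.00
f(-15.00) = 67320.00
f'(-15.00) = -17186.00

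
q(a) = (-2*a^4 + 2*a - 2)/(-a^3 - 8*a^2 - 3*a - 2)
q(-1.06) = 1.00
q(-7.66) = -6699.99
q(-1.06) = 1.00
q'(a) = (2 - 8*a^3)/(-a^3 - 8*a^2 - 3*a - 2) + (3*a^2 + 16*a + 3)*(-2*a^4 + 2*a - 2)/(-a^3 - 8*a^2 - 3*a - 2)^2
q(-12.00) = -68.03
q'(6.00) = 1.35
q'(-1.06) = -0.14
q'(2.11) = 0.71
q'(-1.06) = -0.14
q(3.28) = 1.70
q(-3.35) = 5.90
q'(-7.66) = -363710.34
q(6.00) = 4.93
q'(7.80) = 1.49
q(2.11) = 0.70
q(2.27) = 0.82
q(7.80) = 7.49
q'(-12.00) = -4.43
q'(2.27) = 0.76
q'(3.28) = 0.98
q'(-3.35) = -4.59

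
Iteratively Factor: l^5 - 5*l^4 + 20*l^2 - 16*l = (l)*(l^4 - 5*l^3 + 20*l - 16) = l*(l + 2)*(l^3 - 7*l^2 + 14*l - 8) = l*(l - 2)*(l + 2)*(l^2 - 5*l + 4) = l*(l - 2)*(l - 1)*(l + 2)*(l - 4)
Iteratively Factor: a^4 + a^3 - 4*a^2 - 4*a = (a + 2)*(a^3 - a^2 - 2*a) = (a - 2)*(a + 2)*(a^2 + a) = (a - 2)*(a + 1)*(a + 2)*(a)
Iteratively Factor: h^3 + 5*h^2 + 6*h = (h)*(h^2 + 5*h + 6) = h*(h + 2)*(h + 3)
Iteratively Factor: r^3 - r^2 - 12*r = (r + 3)*(r^2 - 4*r) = r*(r + 3)*(r - 4)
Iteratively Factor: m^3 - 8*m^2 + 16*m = (m - 4)*(m^2 - 4*m) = m*(m - 4)*(m - 4)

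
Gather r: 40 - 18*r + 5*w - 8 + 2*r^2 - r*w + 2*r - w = 2*r^2 + r*(-w - 16) + 4*w + 32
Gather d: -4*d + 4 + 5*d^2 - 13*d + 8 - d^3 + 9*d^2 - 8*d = -d^3 + 14*d^2 - 25*d + 12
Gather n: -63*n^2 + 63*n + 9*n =-63*n^2 + 72*n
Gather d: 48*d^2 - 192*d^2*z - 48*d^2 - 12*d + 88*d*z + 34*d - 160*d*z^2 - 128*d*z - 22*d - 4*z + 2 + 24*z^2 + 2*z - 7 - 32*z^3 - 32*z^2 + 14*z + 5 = -192*d^2*z + d*(-160*z^2 - 40*z) - 32*z^3 - 8*z^2 + 12*z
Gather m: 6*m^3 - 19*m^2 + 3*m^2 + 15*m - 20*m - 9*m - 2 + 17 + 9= 6*m^3 - 16*m^2 - 14*m + 24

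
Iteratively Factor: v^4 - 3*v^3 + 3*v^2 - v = (v - 1)*(v^3 - 2*v^2 + v) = v*(v - 1)*(v^2 - 2*v + 1) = v*(v - 1)^2*(v - 1)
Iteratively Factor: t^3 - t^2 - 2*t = (t)*(t^2 - t - 2) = t*(t - 2)*(t + 1)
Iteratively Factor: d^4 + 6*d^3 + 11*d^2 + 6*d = (d + 2)*(d^3 + 4*d^2 + 3*d) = (d + 1)*(d + 2)*(d^2 + 3*d) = (d + 1)*(d + 2)*(d + 3)*(d)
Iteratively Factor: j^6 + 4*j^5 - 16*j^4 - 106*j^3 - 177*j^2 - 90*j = (j + 2)*(j^5 + 2*j^4 - 20*j^3 - 66*j^2 - 45*j) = (j + 1)*(j + 2)*(j^4 + j^3 - 21*j^2 - 45*j) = (j + 1)*(j + 2)*(j + 3)*(j^3 - 2*j^2 - 15*j) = j*(j + 1)*(j + 2)*(j + 3)*(j^2 - 2*j - 15) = j*(j + 1)*(j + 2)*(j + 3)^2*(j - 5)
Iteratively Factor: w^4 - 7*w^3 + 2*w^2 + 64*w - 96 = (w - 4)*(w^3 - 3*w^2 - 10*w + 24) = (w - 4)*(w - 2)*(w^2 - w - 12) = (w - 4)^2*(w - 2)*(w + 3)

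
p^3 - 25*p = p*(p - 5)*(p + 5)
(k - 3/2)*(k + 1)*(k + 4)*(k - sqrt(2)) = k^4 - sqrt(2)*k^3 + 7*k^3/2 - 7*sqrt(2)*k^2/2 - 7*k^2/2 - 6*k + 7*sqrt(2)*k/2 + 6*sqrt(2)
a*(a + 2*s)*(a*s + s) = a^3*s + 2*a^2*s^2 + a^2*s + 2*a*s^2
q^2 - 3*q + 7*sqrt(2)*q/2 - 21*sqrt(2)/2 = (q - 3)*(q + 7*sqrt(2)/2)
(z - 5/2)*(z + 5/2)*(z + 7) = z^3 + 7*z^2 - 25*z/4 - 175/4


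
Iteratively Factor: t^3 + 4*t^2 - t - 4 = (t - 1)*(t^2 + 5*t + 4) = (t - 1)*(t + 4)*(t + 1)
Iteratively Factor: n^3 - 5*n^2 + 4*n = (n - 1)*(n^2 - 4*n) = n*(n - 1)*(n - 4)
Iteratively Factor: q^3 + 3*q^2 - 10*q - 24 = (q + 4)*(q^2 - q - 6) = (q + 2)*(q + 4)*(q - 3)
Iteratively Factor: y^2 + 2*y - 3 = (y + 3)*(y - 1)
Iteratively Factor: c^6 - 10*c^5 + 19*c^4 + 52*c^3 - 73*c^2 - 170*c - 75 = (c + 1)*(c^5 - 11*c^4 + 30*c^3 + 22*c^2 - 95*c - 75) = (c - 5)*(c + 1)*(c^4 - 6*c^3 + 22*c + 15) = (c - 5)*(c + 1)^2*(c^3 - 7*c^2 + 7*c + 15) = (c - 5)*(c - 3)*(c + 1)^2*(c^2 - 4*c - 5) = (c - 5)^2*(c - 3)*(c + 1)^2*(c + 1)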